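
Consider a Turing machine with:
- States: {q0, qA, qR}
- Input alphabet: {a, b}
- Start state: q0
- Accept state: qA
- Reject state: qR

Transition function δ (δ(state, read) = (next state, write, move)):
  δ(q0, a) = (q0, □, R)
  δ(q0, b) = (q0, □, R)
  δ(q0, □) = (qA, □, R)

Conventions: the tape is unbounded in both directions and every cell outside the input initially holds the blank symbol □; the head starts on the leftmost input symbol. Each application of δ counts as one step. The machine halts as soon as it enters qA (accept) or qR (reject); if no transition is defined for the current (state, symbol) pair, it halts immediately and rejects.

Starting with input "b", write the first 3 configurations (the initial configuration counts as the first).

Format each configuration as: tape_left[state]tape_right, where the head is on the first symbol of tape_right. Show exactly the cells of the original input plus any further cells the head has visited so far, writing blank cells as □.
Step 0: [q0]b (head at position 0)
Step 1: δ(q0, b) = (q0, □, R)  ⊢  □[q0]□ (head at position 1)
Step 2: δ(q0, □) = (qA, □, R)  ⊢  □□[qA]□ (head at position 2)

Final answer: [q0]b ⊢ □[q0]□ ⊢ □□[qA]□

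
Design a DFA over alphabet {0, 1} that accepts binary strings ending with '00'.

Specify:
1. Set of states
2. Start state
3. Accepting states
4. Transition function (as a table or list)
One valid DFA (any DFA recognizing the same language is acceptable):
States: {q0, q1, q2}
Start: q0
Accepting: {q2}
Transitions (accepting states marked with *):
State | 0 | 1 | Accepting
-------------------------
q0    | q1 | q0 |  
q1    | q2 | q0 |  
q2    | q2 | q0 | *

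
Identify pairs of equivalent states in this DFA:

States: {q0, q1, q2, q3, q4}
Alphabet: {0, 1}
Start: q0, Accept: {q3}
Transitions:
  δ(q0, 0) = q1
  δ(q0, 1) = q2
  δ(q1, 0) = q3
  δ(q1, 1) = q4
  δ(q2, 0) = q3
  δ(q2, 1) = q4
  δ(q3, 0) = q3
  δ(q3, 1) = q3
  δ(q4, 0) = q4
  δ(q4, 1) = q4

Using the table-filling algorithm:
Round 0 – mark pairs where exactly one state is accepting: (q0,q3), (q1,q3), (q2,q3), (q3,q4)
Round 1 – newly marked: (q0,q1) [on 0: q1 vs q3, already marked]; (q0,q2) [on 0: q1 vs q3, already marked]; (q1,q4) [on 0: q3 vs q4, already marked]; (q2,q4) [on 0: q3 vs q4, already marked]
Round 2 – newly marked: (q0,q4) [on 0: q1 vs q4, already marked]
No further pairs can be marked.
(q1, q2) unmarked: δ(q1,0)=q3, δ(q2,0)=q3; δ(q1,1)=q4, δ(q2,1)=q4 → equivalent
Equivalent pairs: (q1, q2)

Final answer: Equivalent pairs: (q1, q2)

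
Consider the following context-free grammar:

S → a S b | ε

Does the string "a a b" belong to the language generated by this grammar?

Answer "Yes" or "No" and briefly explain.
Every derivation applies S → a S b some number n of times and then S → ε, producing a^n b^n with equally many a's and b's. The string a a b has two a's but only one b, so it cannot be derived.

Final answer: No - no valid derivation exists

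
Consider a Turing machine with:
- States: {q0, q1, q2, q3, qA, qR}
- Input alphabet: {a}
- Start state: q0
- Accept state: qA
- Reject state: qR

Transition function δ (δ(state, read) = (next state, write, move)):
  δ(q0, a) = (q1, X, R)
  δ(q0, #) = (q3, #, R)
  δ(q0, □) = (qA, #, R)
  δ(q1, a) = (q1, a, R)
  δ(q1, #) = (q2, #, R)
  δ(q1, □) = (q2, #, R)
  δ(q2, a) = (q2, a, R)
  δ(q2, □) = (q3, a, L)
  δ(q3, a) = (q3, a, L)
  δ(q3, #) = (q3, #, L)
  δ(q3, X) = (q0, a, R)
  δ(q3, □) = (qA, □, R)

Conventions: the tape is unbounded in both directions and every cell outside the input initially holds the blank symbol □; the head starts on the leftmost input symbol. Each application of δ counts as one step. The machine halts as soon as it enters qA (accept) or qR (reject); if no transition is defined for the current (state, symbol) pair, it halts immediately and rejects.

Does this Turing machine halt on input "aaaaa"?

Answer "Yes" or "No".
Trace (configuration after each step, as tape_left[state]tape_right with head position):
Step 0: [q0]aaaaa (head at position 0)
Step 1: X[q1]aaaa (head 1)
Step 2: Xa[q1]aaa (head 2)
Step 3: Xaa[q1]aa (head 3)
Step 4: Xaaa[q1]a (head 4)
Step 5: Xaaaa[q1]□ (head 5)
Step 6: Xaaaa#[q2]□ (head 6)
Step 7: Xaaaa[q3]#a (head 5)
Step 8: Xaaa[q3]a#a (head 4)
Step 9: Xaa[q3]aa#a (head 3)
Step 10: Xa[q3]aaa#a (head 2)
Step 11: X[q3]aaaa#a (head 1)
Step 12: [q3]Xaaaa#a (head 0)
Step 13: a[q0]aaaa#a (head 1)
Step 14: aX[q1]aaa#a (head 2)
Step 15: aXa[q1]aa#a (head 3)
Step 16: aXaa[q1]a#a (head 4)
Step 17: aXaaa[q1]#a (head 5)
Step 18: aXaaa#[q2]a (head 6)
Step 19: aXaaa#a[q2]□ (head 7)
Step 20: aXaaa#[q3]aa (head 6)
Step 21: aXaaa[q3]#aa (head 5)
Step 22: aXaa[q3]a#aa (head 4)
Step 23: aXa[q3]aa#aa (head 3)
Step 24: aX[q3]aaa#aa (head 2)
Step 25: a[q3]Xaaa#aa (head 1)
Step 26: aa[q0]aaa#aa (head 2)
Step 27: aaX[q1]aa#aa (head 3)
Step 28: aaXa[q1]a#aa (head 4)
Step 29: aaXaa[q1]#aa (head 5)
Step 30: aaXaa#[q2]aa (head 6)
Step 31: aaXaa#a[q2]a (head 7)
Step 32: aaXaa#aa[q2]□ (head 8)
Step 33: aaXaa#a[q3]aa (head 7)
Step 34: aaXaa#[q3]aaa (head 6)
Step 35: aaXaa[q3]#aaa (head 5)
Step 36: aaXa[q3]a#aaa (head 4)
Step 37: aaX[q3]aa#aaa (head 3)
Step 38: aa[q3]Xaa#aaa (head 2)
Step 39: aaa[q0]aa#aaa (head 3)
Step 40: aaaX[q1]a#aaa (head 4)
Step 41: aaaXa[q1]#aaa (head 5)
Step 42: aaaXa#[q2]aaa (head 6)
Step 43: aaaXa#a[q2]aa (head 7)
Step 44: aaaXa#aa[q2]a (head 8)
Step 45: aaaXa#aaa[q2]□ (head 9)
Step 46: aaaXa#aa[q3]aa (head 8)
Step 47: aaaXa#a[q3]aaa (head 7)
Step 48: aaaXa#[q3]aaaa (head 6)
Step 49: aaaXa[q3]#aaaa (head 5)
Step 50: aaaX[q3]a#aaaa (head 4)
Step 51: aaa[q3]Xa#aaaa (head 3)
Step 52: aaaa[q0]a#aaaa (head 4)
Step 53: aaaaX[q1]#aaaa (head 5)
Step 54: aaaaX#[q2]aaaa (head 6)
Step 55: aaaaX#a[q2]aaa (head 7)
Step 56: aaaaX#aa[q2]aa (head 8)
Step 57: aaaaX#aaa[q2]a (head 9)
Step 58: aaaaX#aaaa[q2]□ (head 10)
Step 59: aaaaX#aaa[q3]aa (head 9)
Step 60: aaaaX#aa[q3]aaa (head 8)
Step 61: aaaaX#a[q3]aaaa (head 7)
Step 62: aaaaX#[q3]aaaaa (head 6)
Step 63: aaaaX[q3]#aaaaa (head 5)
Step 64: aaaa[q3]X#aaaaa (head 4)
Step 65: aaaaa[q0]#aaaaa (head 5)
Step 66: aaaaa#[q3]aaaaa (head 6)
Step 67: aaaaa[q3]#aaaaa (head 5)
Step 68: aaaa[q3]a#aaaaa (head 4)
Step 69: aaa[q3]aa#aaaaa (head 3)
Step 70: aa[q3]aaa#aaaaa (head 2)
Step 71: a[q3]aaaa#aaaaa (head 1)
Step 72: [q3]aaaaa#aaaaa (head 0)
Step 73: [q3]□aaaaa#aaaaa (head -1)
Step 74: □[qA]aaaaa#aaaaa (head 0)
The machine is in qA, so it halts and accepts.
It halts after 74 steps.

Final answer: Yes - halts after 74 steps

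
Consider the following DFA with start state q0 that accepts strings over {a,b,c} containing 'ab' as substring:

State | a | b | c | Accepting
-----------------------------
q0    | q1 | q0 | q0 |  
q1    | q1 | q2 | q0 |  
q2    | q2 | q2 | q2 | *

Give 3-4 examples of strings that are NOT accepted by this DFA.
Any strings that end in a non-accepting state work; for example:
"aca": q0 → q1 → q0 → q1; q1 is not accepting → rejected
"bba": q0 → q0 → q0 → q1; q1 is not accepting → rejected
"aacb": q0 → q1 → q1 → q0 → q0; q0 is not accepting → rejected
"acbb": q0 → q1 → q0 → q0 → q0; q0 is not accepting → rejected

Final answer: "aca", "bba", "aacb", "acbb"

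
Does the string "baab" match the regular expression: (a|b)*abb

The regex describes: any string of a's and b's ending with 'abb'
No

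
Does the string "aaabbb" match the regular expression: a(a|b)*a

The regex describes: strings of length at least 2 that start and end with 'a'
No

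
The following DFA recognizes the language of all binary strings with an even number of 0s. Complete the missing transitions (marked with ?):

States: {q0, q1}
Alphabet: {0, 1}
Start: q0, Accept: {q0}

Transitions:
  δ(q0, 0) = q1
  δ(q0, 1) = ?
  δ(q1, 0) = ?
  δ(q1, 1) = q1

What each state remembers (consistent with the given transitions and accept states):
  q0: an even number of 0s has been read so far
  q1: an odd number of 0s has been read so far
Filling in the missing entries:
  δ(q0, 1): in q0 (an even number of 0s has been read so far), after reading 1 we have: an even number of 0s has been read so far → q0
  δ(q1, 0): in q1 (an odd number of 0s has been read so far), after reading 0 we have: an even number of 0s has been read so far → q0

Final answer: δ(q0, 1) = q0; δ(q1, 0) = q0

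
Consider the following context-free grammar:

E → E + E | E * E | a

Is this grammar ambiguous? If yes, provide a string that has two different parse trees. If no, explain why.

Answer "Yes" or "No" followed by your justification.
Two different leftmost derivations of a + a * a:
  (1) E ⇒ E + E ⇒ a + E ⇒ a + E * E ⇒ a + a * E ⇒ a + a * a   (tree groups a + (a * a))
  (2) E ⇒ E * E ⇒ E + E * E ⇒ a + E * E ⇒ a + a * E ⇒ a + a * a   (tree groups (a + a) * a)
Two distinct leftmost derivations = two distinct parse trees, so the grammar is ambiguous.

Final answer: Yes - the string 'a + a * a' has two distinct leftmost derivations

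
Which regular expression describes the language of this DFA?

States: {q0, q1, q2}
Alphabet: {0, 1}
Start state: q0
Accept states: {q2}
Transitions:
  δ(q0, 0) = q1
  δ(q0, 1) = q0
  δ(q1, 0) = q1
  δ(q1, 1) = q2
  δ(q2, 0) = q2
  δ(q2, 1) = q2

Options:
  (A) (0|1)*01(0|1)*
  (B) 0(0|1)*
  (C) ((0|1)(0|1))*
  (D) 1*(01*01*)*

Testing sample strings against the DFA:
  '00' -> rejected
  '00001' -> accepted
  '11' -> rejected
  '10' -> rejected
Checking each option for a counterexample:
  (A) (0|1)*01(0|1)*: agrees with the DFA on all strings of length ≤ 4
  (B) 0(0|1)*: '0' is rejected by the DFA but matches the regex → eliminated
  (C) ((0|1)(0|1))*: ε is rejected by the DFA but matches the regex → eliminated
  (D) 1*(01*01*)*: ε is rejected by the DFA but matches the regex → eliminated
Only (A) (0|1)*01(0|1)* is consistent with the DFA.

Final answer: (A) (0|1)*01(0|1)*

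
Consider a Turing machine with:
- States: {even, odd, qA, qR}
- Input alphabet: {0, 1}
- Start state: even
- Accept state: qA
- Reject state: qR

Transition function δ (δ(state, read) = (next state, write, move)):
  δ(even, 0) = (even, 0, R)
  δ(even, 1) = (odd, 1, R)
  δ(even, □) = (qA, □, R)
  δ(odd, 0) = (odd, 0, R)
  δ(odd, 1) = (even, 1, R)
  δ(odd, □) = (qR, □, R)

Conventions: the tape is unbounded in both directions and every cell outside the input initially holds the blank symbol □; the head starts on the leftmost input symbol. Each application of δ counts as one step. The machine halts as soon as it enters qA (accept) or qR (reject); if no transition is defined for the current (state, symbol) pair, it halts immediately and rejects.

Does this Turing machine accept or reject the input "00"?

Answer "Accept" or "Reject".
Step 0: [even]00 (head at position 0)
Step 1: δ(even, 0) = (even, 0, R)  ⊢  0[even]0 (head at position 1)
Step 2: δ(even, 0) = (even, 0, R)  ⊢  00[even]□ (head at position 2)
Step 3: δ(even, □) = (qA, □, R)  ⊢  00□[qA]□ (head at position 3)
The machine is in qA, so it halts and accepts.

Final answer: Accept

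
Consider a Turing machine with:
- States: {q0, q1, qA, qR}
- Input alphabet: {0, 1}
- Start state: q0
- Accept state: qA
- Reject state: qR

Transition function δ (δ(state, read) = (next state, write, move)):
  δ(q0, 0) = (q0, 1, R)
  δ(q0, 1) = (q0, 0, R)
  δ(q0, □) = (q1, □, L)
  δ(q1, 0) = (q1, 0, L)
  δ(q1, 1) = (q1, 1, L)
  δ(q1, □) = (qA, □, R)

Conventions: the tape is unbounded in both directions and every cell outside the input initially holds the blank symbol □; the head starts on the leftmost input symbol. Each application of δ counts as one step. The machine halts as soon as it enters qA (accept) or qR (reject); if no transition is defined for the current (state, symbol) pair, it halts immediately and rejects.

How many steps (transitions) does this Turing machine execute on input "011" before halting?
Step 0: [q0]011 (head at position 0)
Step 1: δ(q0, 0) = (q0, 1, R)  ⊢  1[q0]11 (head at position 1)
Step 2: δ(q0, 1) = (q0, 0, R)  ⊢  10[q0]1 (head at position 2)
Step 3: δ(q0, 1) = (q0, 0, R)  ⊢  100[q0]□ (head at position 3)
Step 4: δ(q0, □) = (q1, □, L)  ⊢  10[q1]0□ (head at position 2)
Step 5: δ(q1, 0) = (q1, 0, L)  ⊢  1[q1]00□ (head at position 1)
Step 6: δ(q1, 0) = (q1, 0, L)  ⊢  [q1]100□ (head at position 0)
Step 7: δ(q1, 1) = (q1, 1, L)  ⊢  [q1]□100□ (head at position -1)
Step 8: δ(q1, □) = (qA, □, R)  ⊢  □[qA]100□ (head at position 0)
The machine is in qA, so it halts and accepts.
Number of transitions executed: 8.

Final answer: 8 steps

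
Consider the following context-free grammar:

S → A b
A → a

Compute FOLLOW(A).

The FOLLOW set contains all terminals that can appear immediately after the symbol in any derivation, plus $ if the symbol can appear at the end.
A occurs only in S → A b, where it is immediately followed by the terminal b. So FOLLOW(A) = {b}.

Final answer: {b}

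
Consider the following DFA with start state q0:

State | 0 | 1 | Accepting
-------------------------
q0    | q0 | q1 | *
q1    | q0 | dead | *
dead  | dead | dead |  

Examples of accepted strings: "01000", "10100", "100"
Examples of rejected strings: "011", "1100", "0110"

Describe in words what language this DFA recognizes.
binary strings with no two consecutive 1s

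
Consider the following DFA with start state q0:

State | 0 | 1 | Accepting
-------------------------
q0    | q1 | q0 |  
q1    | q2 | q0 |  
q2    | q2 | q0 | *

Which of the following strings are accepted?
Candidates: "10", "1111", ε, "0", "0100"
"10": q0 → q0 → q1; q1 is not accepting → rejected
"1111": q0 → q0 → q0 → q0 → q0; q0 is not accepting → rejected
ε: q0; q0 is not accepting → rejected
"0": q0 → q1; q1 is not accepting → rejected
"0100": q0 → q1 → q0 → q1 → q2; q2 is accepting → accepted

Final answer: "0100"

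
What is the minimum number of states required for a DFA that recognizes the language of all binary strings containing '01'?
Language: binary strings containing '01'
Lower bound (Myhill–Nerode): the prefixes ε, 0, 01 are pairwise distinguishable:
  ε vs 01: suffix ε distinguishes them (ε is rejected, 01 is accepted)
  0 vs 01: suffix ε distinguishes them (0 is rejected, 01 is accepted)
  ε vs 0: suffix 1 distinguishes them (ε·1 = 1 is rejected, 0·1 = 01 is accepted)
So any DFA needs at least 3 states.
Upper bound: a DFA with 3 states exists (one state per class above: 'no progress', 'last symbol 0', and 'seen 01' (accepting sink)).
Minimum states: 3

Final answer: 3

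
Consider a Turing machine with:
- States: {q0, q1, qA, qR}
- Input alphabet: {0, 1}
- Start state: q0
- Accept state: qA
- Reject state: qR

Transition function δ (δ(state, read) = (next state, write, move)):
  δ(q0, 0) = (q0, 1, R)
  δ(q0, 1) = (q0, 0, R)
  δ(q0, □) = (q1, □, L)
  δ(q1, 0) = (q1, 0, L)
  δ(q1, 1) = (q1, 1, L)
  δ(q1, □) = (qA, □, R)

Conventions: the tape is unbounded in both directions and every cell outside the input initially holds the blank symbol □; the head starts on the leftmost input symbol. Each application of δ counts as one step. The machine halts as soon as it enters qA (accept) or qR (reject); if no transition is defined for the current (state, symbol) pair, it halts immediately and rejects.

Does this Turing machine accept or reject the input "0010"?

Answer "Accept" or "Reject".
Step 0: [q0]0010 (head at position 0)
Step 1: δ(q0, 0) = (q0, 1, R)  ⊢  1[q0]010 (head at position 1)
Step 2: δ(q0, 0) = (q0, 1, R)  ⊢  11[q0]10 (head at position 2)
Step 3: δ(q0, 1) = (q0, 0, R)  ⊢  110[q0]0 (head at position 3)
Step 4: δ(q0, 0) = (q0, 1, R)  ⊢  1101[q0]□ (head at position 4)
Step 5: δ(q0, □) = (q1, □, L)  ⊢  110[q1]1□ (head at position 3)
Step 6: δ(q1, 1) = (q1, 1, L)  ⊢  11[q1]01□ (head at position 2)
Step 7: δ(q1, 0) = (q1, 0, L)  ⊢  1[q1]101□ (head at position 1)
Step 8: δ(q1, 1) = (q1, 1, L)  ⊢  [q1]1101□ (head at position 0)
Step 9: δ(q1, 1) = (q1, 1, L)  ⊢  [q1]□1101□ (head at position -1)
Step 10: δ(q1, □) = (qA, □, R)  ⊢  □[qA]1101□ (head at position 0)
The machine is in qA, so it halts and accepts.

Final answer: Accept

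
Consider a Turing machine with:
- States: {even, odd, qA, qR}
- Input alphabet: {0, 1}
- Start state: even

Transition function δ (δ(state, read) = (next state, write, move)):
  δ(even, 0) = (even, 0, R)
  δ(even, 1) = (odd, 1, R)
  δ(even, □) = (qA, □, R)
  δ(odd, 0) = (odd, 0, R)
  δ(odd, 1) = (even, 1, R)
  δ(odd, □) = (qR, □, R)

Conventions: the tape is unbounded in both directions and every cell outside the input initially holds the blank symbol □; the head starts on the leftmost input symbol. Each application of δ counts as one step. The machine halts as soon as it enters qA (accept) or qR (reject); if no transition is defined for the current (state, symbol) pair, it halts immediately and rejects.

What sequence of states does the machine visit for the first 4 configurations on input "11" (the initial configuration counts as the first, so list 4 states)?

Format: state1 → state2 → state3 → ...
Step 0: [even]11 (head at position 0)
Step 1: δ(even, 1) = (odd, 1, R)  ⊢  1[odd]1 (head at position 1)
Step 2: δ(odd, 1) = (even, 1, R)  ⊢  11[even]□ (head at position 2)
Step 3: δ(even, □) = (qA, □, R)  ⊢  11□[qA]□ (head at position 3)
Reading off the states of these 4 configurations: even → odd → even → qA

Final answer: even → odd → even → qA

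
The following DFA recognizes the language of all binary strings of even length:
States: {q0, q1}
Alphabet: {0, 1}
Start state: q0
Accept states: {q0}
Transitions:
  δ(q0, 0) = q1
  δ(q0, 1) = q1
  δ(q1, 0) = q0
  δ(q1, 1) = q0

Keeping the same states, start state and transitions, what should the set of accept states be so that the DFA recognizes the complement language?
The DFA is complete (every state has a transition on every symbol), so the complement
is recognized by the same DFA with accepting and non-accepting states swapped.
Original accept states: {q0}
Complement accept states = All states - Original accept states
= {q0, q1} - {q0}
= {q1}
Complement language: strings of ODD length

Final answer: {q1}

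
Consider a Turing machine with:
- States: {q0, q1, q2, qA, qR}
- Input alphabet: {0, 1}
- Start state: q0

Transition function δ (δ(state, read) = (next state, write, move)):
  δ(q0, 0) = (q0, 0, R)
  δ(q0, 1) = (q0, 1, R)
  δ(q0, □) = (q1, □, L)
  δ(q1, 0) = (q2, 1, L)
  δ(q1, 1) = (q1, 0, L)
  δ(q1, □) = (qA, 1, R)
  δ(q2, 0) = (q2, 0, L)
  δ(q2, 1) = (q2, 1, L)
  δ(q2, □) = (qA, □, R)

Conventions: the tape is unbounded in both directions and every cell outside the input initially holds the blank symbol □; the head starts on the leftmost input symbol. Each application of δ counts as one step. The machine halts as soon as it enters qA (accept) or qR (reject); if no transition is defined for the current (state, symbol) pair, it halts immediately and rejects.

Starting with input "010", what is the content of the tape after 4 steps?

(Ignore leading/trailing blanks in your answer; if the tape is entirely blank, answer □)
Step 0: [q0]010 (head at position 0)
Step 1: δ(q0, 0) = (q0, 0, R)  ⊢  0[q0]10 (head at position 1)
Step 2: δ(q0, 1) = (q0, 1, R)  ⊢  01[q0]0 (head at position 2)
Step 3: δ(q0, 0) = (q0, 0, R)  ⊢  010[q0]□ (head at position 3)
Step 4: δ(q0, □) = (q1, □, L)  ⊢  01[q1]0□ (head at position 2)
Tape after 4 steps (ignoring surrounding blanks): 010

Final answer: Tape: 010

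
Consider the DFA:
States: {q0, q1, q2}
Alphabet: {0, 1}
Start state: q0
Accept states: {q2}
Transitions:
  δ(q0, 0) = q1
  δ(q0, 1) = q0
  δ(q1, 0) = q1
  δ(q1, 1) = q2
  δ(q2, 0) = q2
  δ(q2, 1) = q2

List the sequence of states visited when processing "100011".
Starting at q0
Read '1': q0 -> q0
Read '0': q0 -> q1
Read '0': q1 -> q1
Read '0': q1 -> q1
Read '1': q1 -> q2
Read '1': q2 -> q2

Final answer: q0 -> q0 -> q1 -> q1 -> q1 -> q2 -> q2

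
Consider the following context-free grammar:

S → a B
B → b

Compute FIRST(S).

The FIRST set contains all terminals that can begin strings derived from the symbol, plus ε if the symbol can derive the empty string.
S has the single production S → a B, whose right-hand side begins with the terminal a. So FIRST(S) = {a}.

Final answer: {a}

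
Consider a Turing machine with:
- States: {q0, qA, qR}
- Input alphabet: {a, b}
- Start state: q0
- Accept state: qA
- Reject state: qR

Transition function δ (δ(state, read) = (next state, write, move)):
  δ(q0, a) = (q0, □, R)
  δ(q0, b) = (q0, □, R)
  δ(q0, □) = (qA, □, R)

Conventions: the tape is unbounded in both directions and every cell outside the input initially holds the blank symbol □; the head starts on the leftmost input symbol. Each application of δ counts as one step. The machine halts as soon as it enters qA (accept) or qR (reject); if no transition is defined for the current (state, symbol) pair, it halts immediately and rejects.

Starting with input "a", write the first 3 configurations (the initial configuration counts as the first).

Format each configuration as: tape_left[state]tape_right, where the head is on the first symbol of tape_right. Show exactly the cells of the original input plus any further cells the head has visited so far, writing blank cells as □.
Step 0: [q0]a (head at position 0)
Step 1: δ(q0, a) = (q0, □, R)  ⊢  □[q0]□ (head at position 1)
Step 2: δ(q0, □) = (qA, □, R)  ⊢  □□[qA]□ (head at position 2)

Final answer: [q0]a ⊢ □[q0]□ ⊢ □□[qA]□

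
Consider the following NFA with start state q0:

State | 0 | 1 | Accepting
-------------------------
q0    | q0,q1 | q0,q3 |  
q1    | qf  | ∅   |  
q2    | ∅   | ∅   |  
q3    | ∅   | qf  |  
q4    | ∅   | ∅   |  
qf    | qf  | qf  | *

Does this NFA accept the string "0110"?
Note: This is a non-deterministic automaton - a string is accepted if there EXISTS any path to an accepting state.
Track the set of states the NFA could be in: start {q0}
Read '0': {q0} → {q0, q1}
Read '1': {q0, q1} → {q0, q3}
Read '1': {q0, q3} → {q0, q3, qf}
Read '0': {q0, q3, qf} → {q0, q1, qf}
Final set {q0, q1, qf} contains accepting state(s) {qf} → accepted.

Final answer: Yes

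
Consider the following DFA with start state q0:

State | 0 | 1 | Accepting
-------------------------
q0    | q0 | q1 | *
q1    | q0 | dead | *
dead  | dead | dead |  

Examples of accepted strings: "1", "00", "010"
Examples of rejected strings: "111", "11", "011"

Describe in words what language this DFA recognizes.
binary strings with no two consecutive 1s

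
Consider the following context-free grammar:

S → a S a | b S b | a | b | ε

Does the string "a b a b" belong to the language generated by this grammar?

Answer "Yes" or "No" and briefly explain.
Every production places the same symbol at both ends (or yields a single symbol / ε), so every derived string is a palindrome. a b a b reversed is b a b a ≠ a b a b, so it is not a palindrome and cannot be derived (already the first step fails: the string starts with a but ends with b, so neither S → a S a nor S → b S b fits).

Final answer: No - no valid derivation exists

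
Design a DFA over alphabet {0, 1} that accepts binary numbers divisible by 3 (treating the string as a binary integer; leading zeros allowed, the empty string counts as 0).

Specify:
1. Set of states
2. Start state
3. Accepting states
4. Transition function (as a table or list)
One valid DFA (any DFA recognizing the same language is acceptable):
States: {q0, q1, q2}
Start: q0
Accepting: {q0}
Transitions (accepting states marked with *):
State | 0 | 1 | Accepting
-------------------------
q0    | q0 | q1 | *
q1    | q2 | q0 |  
q2    | q1 | q2 |  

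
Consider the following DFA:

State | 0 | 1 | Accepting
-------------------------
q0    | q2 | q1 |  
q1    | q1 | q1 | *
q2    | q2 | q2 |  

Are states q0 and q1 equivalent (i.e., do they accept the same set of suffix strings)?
Try the suffix ε (the empty string).
From q0: q0 — not accepting.
From q1: q1 — accepting.
The two states disagree on this suffix, so they are not equivalent.

Final answer: No. Distinguishing string: ε (the empty string) - accepted from q1 but not from q0.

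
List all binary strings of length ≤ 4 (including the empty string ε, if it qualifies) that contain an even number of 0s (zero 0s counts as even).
Checking every binary string of length 0 to 4:
  Length 0: accepted: ε | rejected: (none)
  Length 1: accepted: 1 | rejected: 0
  Length 2: accepted: 00, 11 | rejected: 01, 10
  Length 3: accepted: 001, 010, 100, 111 | rejected: 000, 011, 101, 110
  Length 4: accepted: 0000, 0011, 0101, 0110, 1001, 1010, 1100, 1111 | rejected: 0001, 0010, 0100, 0111, 1000, 1011, 1101, 1110
Total: 16 string(s).

Final answer: ε, 1, 00, 11, 001, 010, 100, 111, 0000, 0011, 0101, 0110, 1001, 1010, 1100, 1111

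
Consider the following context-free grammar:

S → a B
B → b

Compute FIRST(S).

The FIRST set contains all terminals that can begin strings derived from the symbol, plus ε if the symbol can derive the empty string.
S has the single production S → a B, whose right-hand side begins with the terminal a. So FIRST(S) = {a}.

Final answer: {a}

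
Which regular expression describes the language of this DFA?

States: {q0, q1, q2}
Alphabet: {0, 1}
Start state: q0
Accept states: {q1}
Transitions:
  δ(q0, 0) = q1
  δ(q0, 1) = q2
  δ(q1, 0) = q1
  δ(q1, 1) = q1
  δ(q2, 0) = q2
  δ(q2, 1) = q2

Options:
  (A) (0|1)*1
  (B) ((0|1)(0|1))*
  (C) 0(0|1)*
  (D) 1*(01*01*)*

Testing sample strings against the DFA:
  '1011' -> rejected
  '11' -> rejected
  '101' -> rejected
  '11100' -> rejected
Checking each option for a counterexample:
  (A) (0|1)*1: '0' is accepted by the DFA but does not match the regex → eliminated
  (B) ((0|1)(0|1))*: ε is rejected by the DFA but matches the regex → eliminated
  (C) 0(0|1)*: agrees with the DFA on all strings of length ≤ 4
  (D) 1*(01*01*)*: ε is rejected by the DFA but matches the regex → eliminated
Only (C) 0(0|1)* is consistent with the DFA.

Final answer: (C) 0(0|1)*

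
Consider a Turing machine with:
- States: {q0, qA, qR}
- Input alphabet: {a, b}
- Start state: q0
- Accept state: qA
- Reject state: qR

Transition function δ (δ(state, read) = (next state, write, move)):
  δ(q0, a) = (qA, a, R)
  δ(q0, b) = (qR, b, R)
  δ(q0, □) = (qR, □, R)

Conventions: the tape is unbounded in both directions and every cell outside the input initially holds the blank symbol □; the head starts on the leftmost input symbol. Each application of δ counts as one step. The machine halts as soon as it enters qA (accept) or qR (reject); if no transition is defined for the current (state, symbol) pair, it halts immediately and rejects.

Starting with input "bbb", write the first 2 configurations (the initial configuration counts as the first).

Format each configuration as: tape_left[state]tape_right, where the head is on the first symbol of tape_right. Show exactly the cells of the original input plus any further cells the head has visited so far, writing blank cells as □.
Step 0: [q0]bbb (head at position 0)
Step 1: δ(q0, b) = (qR, b, R)  ⊢  b[qR]bb (head at position 1)

Final answer: [q0]bbb ⊢ b[qR]bb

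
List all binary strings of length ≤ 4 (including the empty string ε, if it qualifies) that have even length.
Checking every binary string of length 0 to 4:
  Length 0: accepted: ε | rejected: (none)
  Length 1: accepted: (none) | rejected: 0, 1
  Length 2: accepted: 00, 01, 10, 11 | rejected: (none)
  Length 3: accepted: (none) | rejected: 000, 001, 010, 011, 100, 101, 110, 111
  Length 4: accepted: 0000, 0001, 0010, 0011, 0100, 0101, 0110, 0111, 1000, 1001, 1010, 1011, 1100, 1101, 1110, 1111 | rejected: (none)
Total: 21 string(s).

Final answer: ε, 00, 01, 10, 11, 0000, 0001, 0010, 0011, 0100, 0101, 0110, 0111, 1000, 1001, 1010, 1011, 1100, 1101, 1110, 1111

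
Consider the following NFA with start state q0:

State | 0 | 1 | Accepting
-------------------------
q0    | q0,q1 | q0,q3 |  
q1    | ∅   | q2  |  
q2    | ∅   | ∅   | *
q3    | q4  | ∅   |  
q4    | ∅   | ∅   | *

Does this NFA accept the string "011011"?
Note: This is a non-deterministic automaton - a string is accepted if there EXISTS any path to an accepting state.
Track the set of states the NFA could be in: start {q0}
Read '0': {q0} → {q0, q1}
Read '1': {q0, q1} → {q0, q2, q3}
Read '1': {q0, q2, q3} → {q0, q3}
Read '0': {q0, q3} → {q0, q1, q4}
Read '1': {q0, q1, q4} → {q0, q2, q3}
Read '1': {q0, q2, q3} → {q0, q3}
Final set {q0, q3} contains no accepting state → rejected.

Final answer: No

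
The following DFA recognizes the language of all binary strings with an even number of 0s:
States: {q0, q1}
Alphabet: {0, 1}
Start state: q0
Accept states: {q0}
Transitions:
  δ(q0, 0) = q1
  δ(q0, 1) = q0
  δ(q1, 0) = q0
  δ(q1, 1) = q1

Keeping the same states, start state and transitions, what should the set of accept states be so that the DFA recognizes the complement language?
The DFA is complete (every state has a transition on every symbol), so the complement
is recognized by the same DFA with accepting and non-accepting states swapped.
Original accept states: {q0}
Complement accept states = All states - Original accept states
= {q0, q1} - {q0}
= {q1}
Complement language: strings with an ODD number of 0s

Final answer: {q1}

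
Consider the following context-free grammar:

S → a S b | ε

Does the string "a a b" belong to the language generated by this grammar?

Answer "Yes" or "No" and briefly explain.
Every derivation applies S → a S b some number n of times and then S → ε, producing a^n b^n with equally many a's and b's. The string a a b has two a's but only one b, so it cannot be derived.

Final answer: No - no valid derivation exists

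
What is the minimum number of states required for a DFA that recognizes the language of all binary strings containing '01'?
Language: binary strings containing '01'
Lower bound (Myhill–Nerode): the prefixes ε, 0, 01 are pairwise distinguishable:
  ε vs 01: suffix ε distinguishes them (ε is rejected, 01 is accepted)
  0 vs 01: suffix ε distinguishes them (0 is rejected, 01 is accepted)
  ε vs 0: suffix 1 distinguishes them (ε·1 = 1 is rejected, 0·1 = 01 is accepted)
So any DFA needs at least 3 states.
Upper bound: a DFA with 3 states exists (one state per class above: 'no progress', 'last symbol 0', and 'seen 01' (accepting sink)).
Minimum states: 3

Final answer: 3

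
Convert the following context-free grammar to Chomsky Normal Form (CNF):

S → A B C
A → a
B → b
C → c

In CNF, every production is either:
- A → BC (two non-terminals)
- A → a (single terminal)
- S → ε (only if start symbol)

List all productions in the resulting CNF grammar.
The grammar has no ε-productions or unit productions to eliminate.
A → a is already in CNF (single terminal) – keep it.
B → b is already in CNF (single terminal) – keep it.
C → c is already in CNF (single terminal) – keep it.
S → A B C has 3 symbols on the right: break it into binary productions S → A X0, X0 → B C.
Resulting CNF grammar (5 productions): A → a; B → b; C → c; S → A X0; X0 → B C

Final answer: A → a; B → b; C → c; S → A X0; X0 → B C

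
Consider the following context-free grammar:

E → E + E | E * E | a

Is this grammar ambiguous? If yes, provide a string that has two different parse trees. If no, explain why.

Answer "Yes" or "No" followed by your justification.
Two different leftmost derivations of a + a * a:
  (1) E ⇒ E + E ⇒ a + E ⇒ a + E * E ⇒ a + a * E ⇒ a + a * a   (tree groups a + (a * a))
  (2) E ⇒ E * E ⇒ E + E * E ⇒ a + E * E ⇒ a + a * E ⇒ a + a * a   (tree groups (a + a) * a)
Two distinct leftmost derivations = two distinct parse trees, so the grammar is ambiguous.

Final answer: Yes - the string 'a + a * a' has two distinct leftmost derivations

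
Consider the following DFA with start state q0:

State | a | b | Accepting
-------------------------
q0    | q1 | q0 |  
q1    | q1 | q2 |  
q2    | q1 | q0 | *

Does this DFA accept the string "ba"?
Start in q0.
Read 'b': q0 → q0
Read 'a': q0 → q1
Final state q1 is not accepting, so the string is rejected.

Final answer: No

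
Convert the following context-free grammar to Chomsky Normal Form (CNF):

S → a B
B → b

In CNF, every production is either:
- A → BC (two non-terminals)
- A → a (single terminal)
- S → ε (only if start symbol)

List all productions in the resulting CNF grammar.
The grammar has no ε-productions or unit productions to eliminate.
S → a B has terminal a in a right-hand side of length ≥ 2: introduce T_a → a and use T_a in place of a.
B → b is already in CNF (single terminal) – keep it.
S → a B becomes S → T_a B.
Resulting CNF grammar (3 productions): T_a → a; B → b; S → T_a B

Final answer: T_a → a; B → b; S → T_a B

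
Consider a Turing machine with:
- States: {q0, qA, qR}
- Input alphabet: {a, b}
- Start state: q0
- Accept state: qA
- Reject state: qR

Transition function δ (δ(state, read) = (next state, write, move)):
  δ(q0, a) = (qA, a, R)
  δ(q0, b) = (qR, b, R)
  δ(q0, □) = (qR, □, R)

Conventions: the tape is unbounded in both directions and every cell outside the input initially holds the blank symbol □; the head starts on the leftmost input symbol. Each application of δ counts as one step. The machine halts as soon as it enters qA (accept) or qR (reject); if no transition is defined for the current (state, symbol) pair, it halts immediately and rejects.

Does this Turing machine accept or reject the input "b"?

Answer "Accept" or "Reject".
Step 0: [q0]b (head at position 0)
Step 1: δ(q0, b) = (qR, b, R)  ⊢  b[qR]□ (head at position 1)
The machine is in qR, so it halts and rejects.

Final answer: Reject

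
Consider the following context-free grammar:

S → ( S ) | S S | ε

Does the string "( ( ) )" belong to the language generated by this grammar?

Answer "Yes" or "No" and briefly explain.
A derivation exists: S ⇒ ( S ) ⇒ ( ( S ) ) ⇒ ( ( ) ) (using S → ( S ) twice, then S → ε).

Final answer: Yes - a valid derivation exists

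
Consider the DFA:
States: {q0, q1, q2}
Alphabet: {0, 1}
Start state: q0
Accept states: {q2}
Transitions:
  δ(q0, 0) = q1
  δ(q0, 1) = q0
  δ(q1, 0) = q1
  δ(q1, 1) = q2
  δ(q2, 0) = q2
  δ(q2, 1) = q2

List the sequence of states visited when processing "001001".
Starting at q0
Read '0': q0 -> q1
Read '0': q1 -> q1
Read '1': q1 -> q2
Read '0': q2 -> q2
Read '0': q2 -> q2
Read '1': q2 -> q2

Final answer: q0 -> q1 -> q1 -> q2 -> q2 -> q2 -> q2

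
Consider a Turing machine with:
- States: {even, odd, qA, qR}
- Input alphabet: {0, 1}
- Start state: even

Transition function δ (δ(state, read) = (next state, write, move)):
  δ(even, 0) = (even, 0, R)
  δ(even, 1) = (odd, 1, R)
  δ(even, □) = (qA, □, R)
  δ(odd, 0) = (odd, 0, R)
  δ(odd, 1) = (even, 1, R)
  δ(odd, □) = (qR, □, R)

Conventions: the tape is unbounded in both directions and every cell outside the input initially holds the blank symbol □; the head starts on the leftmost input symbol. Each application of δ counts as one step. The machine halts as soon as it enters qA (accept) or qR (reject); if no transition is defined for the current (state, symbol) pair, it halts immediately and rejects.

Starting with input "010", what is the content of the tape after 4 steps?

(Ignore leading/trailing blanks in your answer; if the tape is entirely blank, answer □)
Step 0: [even]010 (head at position 0)
Step 1: δ(even, 0) = (even, 0, R)  ⊢  0[even]10 (head at position 1)
Step 2: δ(even, 1) = (odd, 1, R)  ⊢  01[odd]0 (head at position 2)
Step 3: δ(odd, 0) = (odd, 0, R)  ⊢  010[odd]□ (head at position 3)
Step 4: δ(odd, □) = (qR, □, R)  ⊢  010□[qR]□ (head at position 4)
Tape after 4 steps (ignoring surrounding blanks): 010

Final answer: Tape: 010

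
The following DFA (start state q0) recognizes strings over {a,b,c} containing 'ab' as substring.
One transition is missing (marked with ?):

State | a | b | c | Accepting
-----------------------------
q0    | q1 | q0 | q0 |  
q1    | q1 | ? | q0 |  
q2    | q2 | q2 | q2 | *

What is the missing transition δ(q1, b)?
q2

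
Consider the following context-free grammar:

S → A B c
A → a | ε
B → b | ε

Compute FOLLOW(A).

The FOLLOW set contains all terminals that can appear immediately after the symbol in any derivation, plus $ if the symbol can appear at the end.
A occurs in S → A B c followed by B c. Add FIRST(B) minus ε = {b}; B is nullable (B → ε), so what follows B can also follow A: the terminal c. FOLLOW(A) = {b, c}.

Final answer: {b, c}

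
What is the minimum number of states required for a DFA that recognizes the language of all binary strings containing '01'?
Language: binary strings containing '01'
Lower bound (Myhill–Nerode): the prefixes ε, 0, 01 are pairwise distinguishable:
  ε vs 01: suffix ε distinguishes them (ε is rejected, 01 is accepted)
  0 vs 01: suffix ε distinguishes them (0 is rejected, 01 is accepted)
  ε vs 0: suffix 1 distinguishes them (ε·1 = 1 is rejected, 0·1 = 01 is accepted)
So any DFA needs at least 3 states.
Upper bound: a DFA with 3 states exists (one state per class above: 'no progress', 'last symbol 0', and 'seen 01' (accepting sink)).
Minimum states: 3

Final answer: 3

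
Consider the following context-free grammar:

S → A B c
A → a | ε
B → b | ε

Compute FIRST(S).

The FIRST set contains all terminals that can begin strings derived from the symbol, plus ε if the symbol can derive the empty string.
FIRST(A) = {a, ε} (A → a | ε) and FIRST(B) = {b, ε} (B → b | ε).
For S → A B c: add FIRST(A) minus ε = {a}; A is nullable, so also add FIRST(B) minus ε = {b}; B is nullable too, so also add FIRST(c) = {c}. The terminal c is never erased, so S is not nullable and ε is not included.
FIRST(S) = {a, b, c}.

Final answer: {a, b, c}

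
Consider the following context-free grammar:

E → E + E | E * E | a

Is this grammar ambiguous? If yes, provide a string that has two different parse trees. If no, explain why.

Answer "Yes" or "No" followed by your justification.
Two different leftmost derivations of a + a * a:
  (1) E ⇒ E + E ⇒ a + E ⇒ a + E * E ⇒ a + a * E ⇒ a + a * a   (tree groups a + (a * a))
  (2) E ⇒ E * E ⇒ E + E * E ⇒ a + E * E ⇒ a + a * E ⇒ a + a * a   (tree groups (a + a) * a)
Two distinct leftmost derivations = two distinct parse trees, so the grammar is ambiguous.

Final answer: Yes - the string 'a + a * a' has two distinct leftmost derivations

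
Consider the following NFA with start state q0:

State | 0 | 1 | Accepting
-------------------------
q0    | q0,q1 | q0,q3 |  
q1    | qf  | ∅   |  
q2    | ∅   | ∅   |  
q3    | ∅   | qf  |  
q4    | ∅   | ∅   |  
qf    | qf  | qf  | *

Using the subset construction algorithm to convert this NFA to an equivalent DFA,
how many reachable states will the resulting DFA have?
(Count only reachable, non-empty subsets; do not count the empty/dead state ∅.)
Start subset: {q0}
{q0}: on 0 → {q0, q1}, on 1 → {q0, q3}
{q0, q1}: on 0 → {q0, q1, qf}, on 1 → {q0, q3}
{q0, q3}: on 0 → {q0, q1}, on 1 → {q0, q3, qf}
{q0, q1, qf}: on 0 → {q0, q1, qf}, on 1 → {q0, q3, qf}
{q0, q3, qf}: on 0 → {q0, q1, qf}, on 1 → {q0, q3, qf}
Reachable non-empty subsets: {q0}, {q0, q1}, {q0, q3}, {q0, q1, qf}, {q0, q3, qf} — 5 in total.

Final answer: 5 states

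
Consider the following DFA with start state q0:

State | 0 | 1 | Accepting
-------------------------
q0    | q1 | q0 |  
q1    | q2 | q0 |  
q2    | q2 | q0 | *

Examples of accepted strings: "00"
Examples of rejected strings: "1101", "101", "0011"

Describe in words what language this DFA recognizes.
binary strings ending with '00'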